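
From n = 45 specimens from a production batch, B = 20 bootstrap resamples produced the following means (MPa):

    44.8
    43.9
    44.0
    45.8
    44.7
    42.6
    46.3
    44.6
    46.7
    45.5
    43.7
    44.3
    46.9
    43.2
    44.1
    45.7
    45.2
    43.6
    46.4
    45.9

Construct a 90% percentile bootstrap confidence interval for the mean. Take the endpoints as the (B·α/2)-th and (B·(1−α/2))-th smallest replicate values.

(42.6, 46.7)

Sorted replicates: 42.6, 43.2, 43.6, 43.7, 43.9, 44.0, 44.1, 44.3, 44.6, 44.7, 44.8, 45.2, 45.5, 45.7, 45.8, 45.9, 46.3, 46.4, 46.7, 46.9
α = 0.10; lower rank = 20 × 0.050 = 1; upper rank = 20 × 0.950 = 19.
The 1st smallest replicate is 42.6; the 19th is 46.7.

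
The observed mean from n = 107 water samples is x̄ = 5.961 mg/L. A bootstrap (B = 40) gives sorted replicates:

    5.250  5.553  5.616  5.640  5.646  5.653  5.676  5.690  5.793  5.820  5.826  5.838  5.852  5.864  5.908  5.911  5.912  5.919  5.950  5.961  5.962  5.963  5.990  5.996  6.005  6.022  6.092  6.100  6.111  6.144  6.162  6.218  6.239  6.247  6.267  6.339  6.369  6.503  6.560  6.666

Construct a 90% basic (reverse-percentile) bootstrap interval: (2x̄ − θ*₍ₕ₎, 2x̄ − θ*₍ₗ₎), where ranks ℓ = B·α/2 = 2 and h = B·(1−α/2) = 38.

Percentile endpoints at ranks 2 and 38: θ*₍2₎ = 5.553, θ*₍38₎ = 6.503.
Basic interval reflects these around x̄:
  lower = 2 × 5.961 − 6.503 = 5.419
  upper = 2 × 5.961 − 5.553 = 6.369

(5.419, 6.369)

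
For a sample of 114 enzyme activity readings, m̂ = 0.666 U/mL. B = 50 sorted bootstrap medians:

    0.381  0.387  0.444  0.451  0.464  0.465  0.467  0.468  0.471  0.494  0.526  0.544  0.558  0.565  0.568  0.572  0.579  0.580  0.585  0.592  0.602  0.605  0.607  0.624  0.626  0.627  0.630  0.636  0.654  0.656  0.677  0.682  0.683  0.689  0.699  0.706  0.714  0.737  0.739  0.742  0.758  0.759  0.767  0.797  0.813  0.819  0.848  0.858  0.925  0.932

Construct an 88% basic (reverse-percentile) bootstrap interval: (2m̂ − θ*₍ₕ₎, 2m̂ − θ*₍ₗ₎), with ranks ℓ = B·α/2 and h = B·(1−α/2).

(0.484, 0.888)

Percentile endpoints at ranks 3 and 47: θ*₍3₎ = 0.444, θ*₍47₎ = 0.848.
Basic interval reflects these around m̂:
  lower = 2 × 0.666 − 0.848 = 0.484
  upper = 2 × 0.666 − 0.444 = 0.888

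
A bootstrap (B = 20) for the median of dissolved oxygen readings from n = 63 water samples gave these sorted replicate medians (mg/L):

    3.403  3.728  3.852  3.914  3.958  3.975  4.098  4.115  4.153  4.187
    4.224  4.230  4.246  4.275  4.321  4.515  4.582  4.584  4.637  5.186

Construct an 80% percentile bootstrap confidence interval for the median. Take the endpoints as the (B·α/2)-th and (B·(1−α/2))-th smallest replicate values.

(3.728, 4.584)

α = 0.20; lower rank = 20 × 0.100 = 2; upper rank = 20 × 0.900 = 18.
The 2nd smallest replicate is 3.728; the 18th is 4.584.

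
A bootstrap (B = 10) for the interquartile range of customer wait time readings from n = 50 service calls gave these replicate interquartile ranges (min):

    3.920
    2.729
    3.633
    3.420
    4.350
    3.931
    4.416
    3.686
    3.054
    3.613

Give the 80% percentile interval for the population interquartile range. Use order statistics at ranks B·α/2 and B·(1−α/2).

Sorted replicates: 2.729, 3.054, 3.420, 3.613, 3.633, 3.686, 3.920, 3.931, 4.350, 4.416
α = 0.20; lower rank = 10 × 0.100 = 1; upper rank = 10 × 0.900 = 9.
The 1st smallest replicate is 2.729; the 9th is 4.350.

(2.729, 4.350)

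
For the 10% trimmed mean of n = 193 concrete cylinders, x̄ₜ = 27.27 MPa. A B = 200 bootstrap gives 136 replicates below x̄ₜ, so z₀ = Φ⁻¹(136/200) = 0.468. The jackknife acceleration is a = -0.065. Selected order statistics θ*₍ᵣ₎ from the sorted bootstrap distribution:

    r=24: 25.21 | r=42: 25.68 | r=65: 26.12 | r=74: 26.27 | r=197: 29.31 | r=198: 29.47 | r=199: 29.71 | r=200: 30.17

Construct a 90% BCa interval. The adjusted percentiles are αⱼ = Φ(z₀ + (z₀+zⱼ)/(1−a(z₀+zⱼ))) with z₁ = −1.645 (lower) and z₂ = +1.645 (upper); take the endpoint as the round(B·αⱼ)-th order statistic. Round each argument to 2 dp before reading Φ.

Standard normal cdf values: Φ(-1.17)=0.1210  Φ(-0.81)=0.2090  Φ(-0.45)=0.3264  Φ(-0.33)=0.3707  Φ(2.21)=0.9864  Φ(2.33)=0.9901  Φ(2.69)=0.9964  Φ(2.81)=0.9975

(25.68, 29.47)

Lower: z₀ + z₁ = 0.468 + (-1.645) = -1.177; 1 − a(z₀+z₁) = 1 − (-0.065)(-1.177) = 0.9235; argument = 0.468 + (-1.177)/0.9235 = -0.8065 → -0.81.
α₁ = Φ(-0.81) = 0.2090; rank = round(200 × 0.2090) = 42; θ*₍42₎ = 25.68.
Upper: z₀ + z₂ = 2.113; 1 − a(z₀+z₂) = 1.1373; argument = 2.3258 → 2.33; α₂ = 0.9901; rank = 198; θ*₍198₎ = 29.47.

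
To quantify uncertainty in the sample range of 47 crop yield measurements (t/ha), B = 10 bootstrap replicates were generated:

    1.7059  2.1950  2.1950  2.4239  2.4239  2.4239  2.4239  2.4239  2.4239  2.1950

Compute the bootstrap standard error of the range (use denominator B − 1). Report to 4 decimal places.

Bootstrap SE is the standard deviation of the 10 replicate ranges.
Mean of replicates: (1.7059 + 2.1950 + 2.1950 + 2.4239 + 2.4239 + 2.4239 + 2.4239 + 2.4239 + 2.4239 + 2.1950) / 10 = 22.83430 / 10 = 2.28343
Sum of squared deviations: (−0.57753)² + (−0.08843)² + (−0.08843)² + (+0.14047)² + (+0.14047)² + (+0.14047)² + (+0.14047)² + (+0.14047)² + (+0.14047)² + (−0.08843)² = 0.47539
Variance = 0.47539 / 9 = 0.05282
SE* = √0.05282

SE* = 0.2298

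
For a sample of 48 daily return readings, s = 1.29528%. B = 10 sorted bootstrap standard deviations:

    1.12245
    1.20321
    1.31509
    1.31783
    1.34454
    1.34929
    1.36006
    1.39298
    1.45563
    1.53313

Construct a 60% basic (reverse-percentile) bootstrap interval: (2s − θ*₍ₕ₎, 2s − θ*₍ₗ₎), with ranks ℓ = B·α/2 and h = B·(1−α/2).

Percentile endpoints at ranks 2 and 8: θ*₍2₎ = 1.20321, θ*₍8₎ = 1.39298.
Basic interval reflects these around s:
  lower = 2 × 1.29528 − 1.39298 = 1.19758
  upper = 2 × 1.29528 − 1.20321 = 1.38735

(1.19758, 1.38735)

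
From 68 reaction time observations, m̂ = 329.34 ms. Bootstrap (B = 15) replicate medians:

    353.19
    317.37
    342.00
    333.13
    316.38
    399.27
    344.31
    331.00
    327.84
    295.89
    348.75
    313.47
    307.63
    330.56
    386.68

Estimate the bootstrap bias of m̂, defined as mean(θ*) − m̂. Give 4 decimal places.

mean(θ*) = (353.19 + 317.37 + 342.00 + 333.13 + 316.38 + 399.27 + 344.31 + 331.00 + 327.84 + 295.89 + 348.75 + 313.47 + 307.63 + 330.56 + 386.68) / 15 = 336.49800
bias = 336.49800 − 329.34

bias = +7.1580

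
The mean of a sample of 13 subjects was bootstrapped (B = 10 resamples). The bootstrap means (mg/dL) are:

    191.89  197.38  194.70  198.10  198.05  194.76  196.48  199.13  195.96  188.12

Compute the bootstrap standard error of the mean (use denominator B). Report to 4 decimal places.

Bootstrap SE is the standard deviation of the 10 replicate means.
Mean of replicates: (191.89 + 197.38 + 194.70 + 198.10 + 198.05 + 194.76 + 196.48 + 199.13 + 195.96 + 188.12) / 10 = 1954.57000 / 10 = 195.45700
Sum of squared deviations: (−3.56700)² + (+1.92300)² + (−0.75700)² + (+2.64300)² + (+2.59300)² + (−0.69700)² + (+1.02300)² + (+3.67300)² + (+0.50300)² + (−7.33700)² = 99.81141
Variance = 99.81141 / 10 = 9.98114
SE* = √9.98114

SE* = 3.1593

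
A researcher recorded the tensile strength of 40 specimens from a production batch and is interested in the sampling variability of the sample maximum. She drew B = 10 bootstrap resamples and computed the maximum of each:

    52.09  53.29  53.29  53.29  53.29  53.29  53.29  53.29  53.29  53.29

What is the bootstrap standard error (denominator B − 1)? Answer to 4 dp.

Bootstrap SE is the standard deviation of the 10 replicate maximums.
Mean of replicates: (52.09 + 53.29 + 53.29 + 53.29 + 53.29 + 53.29 + 53.29 + 53.29 + 53.29 + 53.29) / 10 = 531.70000 / 10 = 53.17000
Sum of squared deviations: (−1.08000)² + (+0.12000)² + (+0.12000)² + (+0.12000)² + (+0.12000)² + (+0.12000)² + (+0.12000)² + (+0.12000)² + (+0.12000)² + (+0.12000)² = 1.29600
Variance = 1.29600 / 9 = 0.14400
SE* = √0.14400

SE* = 0.3795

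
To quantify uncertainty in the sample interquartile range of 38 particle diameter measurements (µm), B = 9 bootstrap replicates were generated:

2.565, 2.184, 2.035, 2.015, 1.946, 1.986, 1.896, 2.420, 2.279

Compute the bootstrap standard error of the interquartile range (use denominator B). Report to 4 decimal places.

SE* = 0.2179

Bootstrap SE is the standard deviation of the 9 replicate interquartile ranges.
Mean of replicates: (2.565 + 2.184 + 2.035 + 2.015 + 1.946 + 1.986 + 1.896 + 2.420 + 2.279) / 9 = 19.32600 / 9 = 2.14733
Sum of squared deviations: (+0.41767)² + (+0.03667)² + (−0.11233)² + (−0.13233)² + (−0.20133)² + (−0.16133)² + (−0.25133)² + (+0.27267)² + (+0.13167)² = 0.42734
Variance = 0.42734 / 9 = 0.04748
SE* = √0.04748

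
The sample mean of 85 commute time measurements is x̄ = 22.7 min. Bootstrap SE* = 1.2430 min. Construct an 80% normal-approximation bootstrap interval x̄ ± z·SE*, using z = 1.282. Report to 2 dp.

Margin = 1.282 × 1.2430 = 1.594
Interval: 22.7 ± 1.594

(21.11, 24.29)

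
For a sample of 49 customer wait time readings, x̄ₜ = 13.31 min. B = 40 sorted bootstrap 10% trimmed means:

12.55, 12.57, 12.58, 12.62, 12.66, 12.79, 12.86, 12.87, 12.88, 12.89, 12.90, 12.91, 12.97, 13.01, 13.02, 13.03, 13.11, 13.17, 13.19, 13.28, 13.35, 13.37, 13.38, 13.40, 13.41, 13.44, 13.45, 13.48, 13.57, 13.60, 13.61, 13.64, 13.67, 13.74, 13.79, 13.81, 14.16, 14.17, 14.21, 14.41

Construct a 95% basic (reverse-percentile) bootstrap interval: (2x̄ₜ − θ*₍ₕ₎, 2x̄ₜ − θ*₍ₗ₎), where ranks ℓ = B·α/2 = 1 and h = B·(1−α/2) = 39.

(12.41, 14.07)

Percentile endpoints at ranks 1 and 39: θ*₍1₎ = 12.55, θ*₍39₎ = 14.21.
Basic interval reflects these around x̄ₜ:
  lower = 2 × 13.31 − 14.21 = 12.41
  upper = 2 × 13.31 − 12.55 = 14.07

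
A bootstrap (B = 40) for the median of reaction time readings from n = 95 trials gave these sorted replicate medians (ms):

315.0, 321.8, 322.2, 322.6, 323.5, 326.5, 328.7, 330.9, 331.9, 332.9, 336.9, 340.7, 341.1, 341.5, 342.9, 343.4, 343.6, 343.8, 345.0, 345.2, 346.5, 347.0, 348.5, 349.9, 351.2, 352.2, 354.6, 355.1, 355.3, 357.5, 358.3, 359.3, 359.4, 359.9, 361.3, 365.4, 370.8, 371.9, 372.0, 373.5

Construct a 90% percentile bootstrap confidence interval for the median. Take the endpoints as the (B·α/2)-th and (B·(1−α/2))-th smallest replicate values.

α = 0.10; lower rank = 40 × 0.050 = 2; upper rank = 40 × 0.950 = 38.
The 2nd smallest replicate is 321.8; the 38th is 371.9.

(321.8, 371.9)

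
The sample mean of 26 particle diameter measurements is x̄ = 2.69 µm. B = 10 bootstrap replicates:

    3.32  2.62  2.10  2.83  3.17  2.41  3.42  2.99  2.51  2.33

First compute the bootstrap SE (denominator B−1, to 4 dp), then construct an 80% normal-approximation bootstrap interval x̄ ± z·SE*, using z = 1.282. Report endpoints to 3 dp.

(2.117, 3.263)

Mean of replicates = 2.7700; sum of squared deviations = 1.7992; SE* = √(1.7992/9) = 0.4471
Margin = 1.282 × 0.4471 = 0.5732
Interval: 2.69 ± 0.5732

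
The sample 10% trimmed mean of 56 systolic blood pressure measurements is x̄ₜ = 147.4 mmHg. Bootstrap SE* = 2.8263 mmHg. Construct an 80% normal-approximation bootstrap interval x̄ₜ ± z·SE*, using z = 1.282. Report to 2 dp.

Margin = 1.282 × 2.8263 = 3.623
Interval: 147.4 ± 3.623

(143.78, 151.02)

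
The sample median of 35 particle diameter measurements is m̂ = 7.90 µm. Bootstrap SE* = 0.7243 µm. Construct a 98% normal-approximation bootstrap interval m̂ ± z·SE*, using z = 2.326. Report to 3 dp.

(6.215, 9.585)

Margin = 2.326 × 0.7243 = 1.6847
Interval: 7.90 ± 1.6847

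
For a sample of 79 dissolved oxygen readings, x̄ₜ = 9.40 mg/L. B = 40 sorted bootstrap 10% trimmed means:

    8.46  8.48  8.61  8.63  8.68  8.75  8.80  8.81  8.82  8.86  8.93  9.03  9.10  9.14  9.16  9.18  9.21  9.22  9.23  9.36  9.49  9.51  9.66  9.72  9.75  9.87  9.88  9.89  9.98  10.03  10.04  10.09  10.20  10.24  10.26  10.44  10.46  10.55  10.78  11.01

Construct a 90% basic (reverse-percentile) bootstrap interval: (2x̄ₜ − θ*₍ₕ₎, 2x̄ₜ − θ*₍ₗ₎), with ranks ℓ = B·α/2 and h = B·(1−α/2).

Percentile endpoints at ranks 2 and 38: θ*₍2₎ = 8.48, θ*₍38₎ = 10.55.
Basic interval reflects these around x̄ₜ:
  lower = 2 × 9.40 − 10.55 = 8.25
  upper = 2 × 9.40 − 8.48 = 10.32

(8.25, 10.32)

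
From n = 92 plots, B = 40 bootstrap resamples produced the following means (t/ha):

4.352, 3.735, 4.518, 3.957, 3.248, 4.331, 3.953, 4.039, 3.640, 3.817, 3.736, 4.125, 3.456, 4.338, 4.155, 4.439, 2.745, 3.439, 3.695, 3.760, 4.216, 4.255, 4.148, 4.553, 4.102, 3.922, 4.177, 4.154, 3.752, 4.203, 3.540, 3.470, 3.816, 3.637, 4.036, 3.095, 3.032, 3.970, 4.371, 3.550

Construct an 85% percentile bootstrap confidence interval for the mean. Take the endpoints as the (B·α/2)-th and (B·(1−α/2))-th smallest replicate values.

(3.095, 4.371)

Sorted replicates: 2.745, 3.032, 3.095, 3.248, 3.439, 3.456, 3.470, 3.540, 3.550, 3.637, 3.640, 3.695, 3.735, 3.736, 3.752, 3.760, 3.816, 3.817, 3.922, 3.953, 3.957, 3.970, 4.036, 4.039, 4.102, 4.125, 4.148, 4.154, 4.155, 4.177, 4.203, 4.216, 4.255, 4.331, 4.338, 4.352, 4.371, 4.439, 4.518, 4.553
α = 0.15; lower rank = 40 × 0.075 = 3; upper rank = 40 × 0.925 = 37.
The 3rd smallest replicate is 3.095; the 37th is 4.371.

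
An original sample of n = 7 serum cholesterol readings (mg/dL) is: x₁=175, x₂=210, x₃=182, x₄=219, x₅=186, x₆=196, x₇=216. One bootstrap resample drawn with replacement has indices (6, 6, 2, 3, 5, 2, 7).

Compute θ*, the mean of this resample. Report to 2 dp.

θ* = 199.43

Resample values: 196, 196, 210, 182, 186, 210, 216.
Mean = (196 + 196 + 210 + 182 + 186 + 210 + 216) / 7 = 1396.0 / 7 = 199.43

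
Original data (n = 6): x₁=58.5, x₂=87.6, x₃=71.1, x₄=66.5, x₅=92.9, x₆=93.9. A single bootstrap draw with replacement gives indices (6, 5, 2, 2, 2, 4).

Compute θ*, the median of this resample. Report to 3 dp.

θ* = 87.600

Resample values: 93.9, 92.9, 87.6, 87.6, 87.6, 66.5.
Sorted: 66.5, 87.6, 87.6, 87.6, 92.9, 93.9
Median = average of the two middle values = 87.600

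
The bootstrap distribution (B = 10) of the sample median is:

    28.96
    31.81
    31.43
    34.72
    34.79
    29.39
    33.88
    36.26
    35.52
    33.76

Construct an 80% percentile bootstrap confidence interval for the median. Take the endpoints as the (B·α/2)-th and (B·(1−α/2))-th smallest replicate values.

(28.96, 35.52)

Sorted replicates: 28.96, 29.39, 31.43, 31.81, 33.76, 33.88, 34.72, 34.79, 35.52, 36.26
α = 0.20; lower rank = 10 × 0.100 = 1; upper rank = 10 × 0.900 = 9.
The 1st smallest replicate is 28.96; the 9th is 35.52.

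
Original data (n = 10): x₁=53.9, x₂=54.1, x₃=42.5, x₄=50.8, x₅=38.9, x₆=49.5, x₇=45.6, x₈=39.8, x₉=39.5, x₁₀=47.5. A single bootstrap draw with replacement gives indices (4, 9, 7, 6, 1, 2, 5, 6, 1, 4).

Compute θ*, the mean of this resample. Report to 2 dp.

θ* = 48.65

Resample values: 50.8, 39.5, 45.6, 49.5, 53.9, 54.1, 38.9, 49.5, 53.9, 50.8.
Mean = (50.8 + 39.5 + 45.6 + 49.5 + 53.9 + 54.1 + 38.9 + 49.5 + 53.9 + 50.8) / 10 = 486.50 / 10 = 48.65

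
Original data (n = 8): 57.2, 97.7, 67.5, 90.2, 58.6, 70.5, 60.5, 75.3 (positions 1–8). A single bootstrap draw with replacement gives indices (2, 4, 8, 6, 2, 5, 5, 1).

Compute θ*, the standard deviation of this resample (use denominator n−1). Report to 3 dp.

θ* = 17.454

Resample values: 97.7, 90.2, 75.3, 70.5, 97.7, 58.6, 58.6, 57.2.
Mean = 75.7250; sum of squared deviations = 2132.5150
s² = 2132.5150 / 7 = 304.6450
s = √304.6450 = 17.454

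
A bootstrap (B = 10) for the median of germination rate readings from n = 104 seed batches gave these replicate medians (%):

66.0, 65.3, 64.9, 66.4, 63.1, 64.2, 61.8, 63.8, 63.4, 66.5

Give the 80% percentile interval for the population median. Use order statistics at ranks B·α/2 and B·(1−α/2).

Sorted replicates: 61.8, 63.1, 63.4, 63.8, 64.2, 64.9, 65.3, 66.0, 66.4, 66.5
α = 0.20; lower rank = 10 × 0.100 = 1; upper rank = 10 × 0.900 = 9.
The 1st smallest replicate is 61.8; the 9th is 66.4.

(61.8, 66.4)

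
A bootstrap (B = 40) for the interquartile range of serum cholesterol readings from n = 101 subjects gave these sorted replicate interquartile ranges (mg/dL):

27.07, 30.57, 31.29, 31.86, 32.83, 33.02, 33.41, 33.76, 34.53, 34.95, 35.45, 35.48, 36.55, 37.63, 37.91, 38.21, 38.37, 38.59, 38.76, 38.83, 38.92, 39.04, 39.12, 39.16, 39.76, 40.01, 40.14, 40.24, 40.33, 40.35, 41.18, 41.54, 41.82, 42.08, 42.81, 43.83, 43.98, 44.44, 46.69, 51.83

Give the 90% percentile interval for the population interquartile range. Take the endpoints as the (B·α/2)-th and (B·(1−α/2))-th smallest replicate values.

α = 0.10; lower rank = 40 × 0.050 = 2; upper rank = 40 × 0.950 = 38.
The 2nd smallest replicate is 30.57; the 38th is 44.44.

(30.57, 44.44)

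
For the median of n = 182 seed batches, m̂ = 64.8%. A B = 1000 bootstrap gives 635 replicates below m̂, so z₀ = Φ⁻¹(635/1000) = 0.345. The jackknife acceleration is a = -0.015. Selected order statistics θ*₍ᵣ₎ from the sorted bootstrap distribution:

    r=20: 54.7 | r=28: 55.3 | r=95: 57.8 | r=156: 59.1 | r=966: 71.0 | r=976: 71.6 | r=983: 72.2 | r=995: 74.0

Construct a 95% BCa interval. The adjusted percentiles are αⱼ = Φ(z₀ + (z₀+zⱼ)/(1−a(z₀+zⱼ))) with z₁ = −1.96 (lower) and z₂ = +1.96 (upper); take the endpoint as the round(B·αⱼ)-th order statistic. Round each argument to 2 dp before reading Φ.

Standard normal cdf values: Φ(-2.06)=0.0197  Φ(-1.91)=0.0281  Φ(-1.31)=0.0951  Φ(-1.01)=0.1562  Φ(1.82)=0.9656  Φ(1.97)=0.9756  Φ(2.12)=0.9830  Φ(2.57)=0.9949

(57.8, 74.0)

Lower: z₀ + z₁ = 0.345 + (-1.960) = -1.615; 1 − a(z₀+z₁) = 1 − (-0.015)(-1.615) = 0.9758; argument = 0.345 + (-1.615)/0.9758 = -1.3101 → -1.31.
α₁ = Φ(-1.31) = 0.0951; rank = round(1000 × 0.0951) = 95; θ*₍95₎ = 57.8.
Upper: z₀ + z₂ = 2.305; 1 − a(z₀+z₂) = 1.0346; argument = 2.5730 → 2.57; α₂ = 0.9949; rank = 995; θ*₍995₎ = 74.0.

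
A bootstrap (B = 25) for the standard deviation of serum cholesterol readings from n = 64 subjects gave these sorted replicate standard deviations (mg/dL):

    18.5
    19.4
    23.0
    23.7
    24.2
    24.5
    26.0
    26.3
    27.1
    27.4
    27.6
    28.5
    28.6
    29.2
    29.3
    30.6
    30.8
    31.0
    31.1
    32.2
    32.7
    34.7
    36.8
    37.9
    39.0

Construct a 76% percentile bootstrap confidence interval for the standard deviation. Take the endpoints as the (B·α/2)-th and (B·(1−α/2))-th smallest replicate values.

(23.0, 34.7)

α = 0.24; lower rank = 25 × 0.120 = 3; upper rank = 25 × 0.880 = 22.
The 3rd smallest replicate is 23.0; the 22nd is 34.7.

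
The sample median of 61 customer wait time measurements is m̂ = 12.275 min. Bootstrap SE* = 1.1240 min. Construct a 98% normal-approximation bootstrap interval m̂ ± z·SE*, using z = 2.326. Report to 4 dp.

(9.6606, 14.8894)

Margin = 2.326 × 1.1240 = 2.61442
Interval: 12.275 ± 2.61442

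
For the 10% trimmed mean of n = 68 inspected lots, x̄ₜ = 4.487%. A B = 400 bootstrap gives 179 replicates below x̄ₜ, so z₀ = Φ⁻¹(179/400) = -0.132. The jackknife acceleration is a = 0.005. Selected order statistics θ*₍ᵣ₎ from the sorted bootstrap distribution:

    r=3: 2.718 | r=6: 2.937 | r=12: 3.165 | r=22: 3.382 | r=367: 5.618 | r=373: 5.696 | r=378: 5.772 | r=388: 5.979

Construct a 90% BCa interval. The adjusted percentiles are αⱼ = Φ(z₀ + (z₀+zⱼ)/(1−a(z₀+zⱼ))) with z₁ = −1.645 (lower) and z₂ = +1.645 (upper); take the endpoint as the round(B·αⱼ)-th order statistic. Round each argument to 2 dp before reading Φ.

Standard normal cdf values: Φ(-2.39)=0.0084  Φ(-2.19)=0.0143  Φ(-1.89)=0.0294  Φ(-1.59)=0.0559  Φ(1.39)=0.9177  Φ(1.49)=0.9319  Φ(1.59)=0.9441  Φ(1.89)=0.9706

(3.165, 5.618)

Lower: z₀ + z₁ = -0.132 + (-1.645) = -1.777; 1 − a(z₀+z₁) = 1 − (0.005)(-1.777) = 1.0089; argument = -0.132 + (-1.777)/1.0089 = -1.8934 → -1.89.
α₁ = Φ(-1.89) = 0.0294; rank = round(400 × 0.0294) = 12; θ*₍12₎ = 3.165.
Upper: z₀ + z₂ = 1.513; 1 − a(z₀+z₂) = 0.9924; argument = 1.3925 → 1.39; α₂ = 0.9177; rank = 367; θ*₍367₎ = 5.618.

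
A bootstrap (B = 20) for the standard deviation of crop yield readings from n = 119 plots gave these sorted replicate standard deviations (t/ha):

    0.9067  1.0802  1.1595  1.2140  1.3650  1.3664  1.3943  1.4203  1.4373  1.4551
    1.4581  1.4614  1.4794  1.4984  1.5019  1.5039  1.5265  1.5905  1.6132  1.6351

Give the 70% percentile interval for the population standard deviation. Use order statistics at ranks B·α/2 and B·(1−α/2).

α = 0.30; lower rank = 20 × 0.150 = 3; upper rank = 20 × 0.850 = 17.
The 3rd smallest replicate is 1.1595; the 17th is 1.5265.

(1.1595, 1.5265)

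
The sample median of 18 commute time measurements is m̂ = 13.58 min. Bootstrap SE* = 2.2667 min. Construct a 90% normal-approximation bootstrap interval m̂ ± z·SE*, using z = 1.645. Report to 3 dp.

(9.851, 17.309)

Margin = 1.645 × 2.2667 = 3.7287
Interval: 13.58 ± 3.7287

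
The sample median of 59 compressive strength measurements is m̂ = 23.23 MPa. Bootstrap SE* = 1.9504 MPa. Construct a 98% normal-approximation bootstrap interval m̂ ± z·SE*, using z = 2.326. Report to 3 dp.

Margin = 2.326 × 1.9504 = 4.5366
Interval: 23.23 ± 4.5366

(18.693, 27.767)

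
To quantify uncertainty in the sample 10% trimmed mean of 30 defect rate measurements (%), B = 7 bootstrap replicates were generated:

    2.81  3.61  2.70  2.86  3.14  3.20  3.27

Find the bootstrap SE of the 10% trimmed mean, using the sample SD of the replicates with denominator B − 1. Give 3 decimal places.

SE* = 0.316

Bootstrap SE is the standard deviation of the 7 replicate 10% trimmed means.
Mean of replicates: (2.81 + 3.61 + 2.70 + 2.86 + 3.14 + 3.20 + 3.27) / 7 = 21.5900 / 7 = 3.0843
Sum of squared deviations: (−0.2743)² + (+0.5257)² + (−0.3843)² + (−0.2243)² + (+0.0557)² + (+0.1157)² + (+0.1857)² = 0.6006
Variance = 0.6006 / 6 = 0.1001
SE* = √0.1001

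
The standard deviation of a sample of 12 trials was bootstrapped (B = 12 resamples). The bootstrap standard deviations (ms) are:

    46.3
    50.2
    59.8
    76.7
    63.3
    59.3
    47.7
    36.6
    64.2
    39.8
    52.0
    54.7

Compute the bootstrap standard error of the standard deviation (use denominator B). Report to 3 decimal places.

Bootstrap SE is the standard deviation of the 12 replicate standard deviations.
Mean of replicates: (46.3 + 50.2 + 59.8 + 76.7 + 63.3 + 59.3 + 47.7 + 36.6 + 64.2 + 39.8 + 52.0 + 54.7) / 12 = 650.6000 / 12 = 54.2167
Sum of squared deviations: (−7.9167)² + (−4.0167)² + (+5.5833)² + (+22.4833)² + (+9.0833)² + (+5.0833)² + (−6.5167)² + (−17.6167)² + (+9.9833)² + (−14.4167)² + (−2.2167)² + (+0.4833)² = 1389.2967
Variance = 1389.2967 / 12 = 115.7747
SE* = √115.7747

SE* = 10.760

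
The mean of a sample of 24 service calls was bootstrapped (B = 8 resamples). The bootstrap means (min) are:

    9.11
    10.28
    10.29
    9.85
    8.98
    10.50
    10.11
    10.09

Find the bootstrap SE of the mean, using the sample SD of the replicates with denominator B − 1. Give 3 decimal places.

SE* = 0.562

Bootstrap SE is the standard deviation of the 8 replicate means.
Mean of replicates: (9.11 + 10.28 + 10.29 + 9.85 + 8.98 + 10.50 + 10.11 + 10.09) / 8 = 79.2100 / 8 = 9.9012
Sum of squared deviations: (−0.7912)² + (+0.3788)² + (+0.3887)² + (−0.0512)² + (−0.9212)² + (+0.5988)² + (+0.2088)² + (+0.1888)² = 2.2097
Variance = 2.2097 / 7 = 0.3157
SE* = √0.3157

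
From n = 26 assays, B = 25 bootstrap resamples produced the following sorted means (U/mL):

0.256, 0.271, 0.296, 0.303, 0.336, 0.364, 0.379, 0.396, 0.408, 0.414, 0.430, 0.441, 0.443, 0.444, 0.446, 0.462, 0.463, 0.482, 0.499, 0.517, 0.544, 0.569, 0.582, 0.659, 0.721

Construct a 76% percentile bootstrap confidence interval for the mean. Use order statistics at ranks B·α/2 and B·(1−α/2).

(0.296, 0.569)

α = 0.24; lower rank = 25 × 0.120 = 3; upper rank = 25 × 0.880 = 22.
The 3rd smallest replicate is 0.296; the 22nd is 0.569.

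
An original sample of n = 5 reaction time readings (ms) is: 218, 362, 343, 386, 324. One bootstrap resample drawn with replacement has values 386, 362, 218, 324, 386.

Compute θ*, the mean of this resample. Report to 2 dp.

θ* = 335.20

Mean = (386 + 362 + 218 + 324 + 386) / 5 = 1676.0 / 5 = 335.20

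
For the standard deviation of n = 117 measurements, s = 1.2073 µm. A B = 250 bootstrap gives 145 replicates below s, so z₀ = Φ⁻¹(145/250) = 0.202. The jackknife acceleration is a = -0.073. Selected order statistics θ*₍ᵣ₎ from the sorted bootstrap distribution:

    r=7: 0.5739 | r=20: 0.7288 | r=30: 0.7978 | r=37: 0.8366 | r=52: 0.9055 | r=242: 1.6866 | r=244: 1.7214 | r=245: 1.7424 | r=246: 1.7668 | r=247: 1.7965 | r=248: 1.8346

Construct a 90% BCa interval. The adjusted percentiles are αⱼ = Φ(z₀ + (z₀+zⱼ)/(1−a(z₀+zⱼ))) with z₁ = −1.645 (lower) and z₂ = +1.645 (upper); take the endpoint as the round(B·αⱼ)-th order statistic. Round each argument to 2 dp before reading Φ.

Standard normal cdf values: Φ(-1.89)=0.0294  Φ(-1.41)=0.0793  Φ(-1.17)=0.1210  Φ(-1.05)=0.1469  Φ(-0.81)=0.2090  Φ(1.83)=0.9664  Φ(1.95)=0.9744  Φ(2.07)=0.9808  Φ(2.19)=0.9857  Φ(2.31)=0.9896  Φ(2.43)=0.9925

(0.7288, 1.6866)

Lower: z₀ + z₁ = 0.202 + (-1.645) = -1.443; 1 − a(z₀+z₁) = 1 − (-0.073)(-1.443) = 0.8947; argument = 0.202 + (-1.443)/0.8947 = -1.4109 → -1.41.
α₁ = Φ(-1.41) = 0.0793; rank = round(250 × 0.0793) = 20; θ*₍20₎ = 0.7288.
Upper: z₀ + z₂ = 1.847; 1 − a(z₀+z₂) = 1.1348; argument = 1.8296 → 1.83; α₂ = 0.9664; rank = 242; θ*₍242₎ = 1.6866.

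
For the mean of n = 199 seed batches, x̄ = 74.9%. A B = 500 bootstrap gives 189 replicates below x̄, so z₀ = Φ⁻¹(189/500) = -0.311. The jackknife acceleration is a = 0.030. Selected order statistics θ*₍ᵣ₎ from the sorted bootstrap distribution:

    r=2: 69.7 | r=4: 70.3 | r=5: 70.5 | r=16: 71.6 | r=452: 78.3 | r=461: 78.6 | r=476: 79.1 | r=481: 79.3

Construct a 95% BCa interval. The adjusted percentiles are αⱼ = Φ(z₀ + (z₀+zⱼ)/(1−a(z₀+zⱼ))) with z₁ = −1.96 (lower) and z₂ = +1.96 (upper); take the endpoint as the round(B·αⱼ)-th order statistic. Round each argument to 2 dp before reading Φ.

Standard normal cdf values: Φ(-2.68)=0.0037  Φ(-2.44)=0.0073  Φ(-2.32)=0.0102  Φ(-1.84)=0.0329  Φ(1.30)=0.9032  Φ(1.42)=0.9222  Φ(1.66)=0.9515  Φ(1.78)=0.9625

Lower: z₀ + z₁ = -0.311 + (-1.960) = -2.271; 1 − a(z₀+z₁) = 1 − (0.030)(-2.271) = 1.0681; argument = -0.311 + (-2.271)/1.0681 = -2.4371 → -2.44.
α₁ = Φ(-2.44) = 0.0073; rank = round(500 × 0.0073) = 4; θ*₍4₎ = 70.3.
Upper: z₀ + z₂ = 1.649; 1 − a(z₀+z₂) = 0.9505; argument = 1.4238 → 1.42; α₂ = 0.9222; rank = 461; θ*₍461₎ = 78.6.

(70.3, 78.6)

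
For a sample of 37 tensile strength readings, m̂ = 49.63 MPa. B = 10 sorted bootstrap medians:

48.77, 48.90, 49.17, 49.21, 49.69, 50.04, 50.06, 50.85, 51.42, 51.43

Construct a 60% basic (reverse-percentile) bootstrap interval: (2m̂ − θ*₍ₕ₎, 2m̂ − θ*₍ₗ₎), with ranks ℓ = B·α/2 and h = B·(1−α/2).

(48.41, 50.36)

Percentile endpoints at ranks 2 and 8: θ*₍2₎ = 48.90, θ*₍8₎ = 50.85.
Basic interval reflects these around m̂:
  lower = 2 × 49.63 − 50.85 = 48.41
  upper = 2 × 49.63 − 48.90 = 50.36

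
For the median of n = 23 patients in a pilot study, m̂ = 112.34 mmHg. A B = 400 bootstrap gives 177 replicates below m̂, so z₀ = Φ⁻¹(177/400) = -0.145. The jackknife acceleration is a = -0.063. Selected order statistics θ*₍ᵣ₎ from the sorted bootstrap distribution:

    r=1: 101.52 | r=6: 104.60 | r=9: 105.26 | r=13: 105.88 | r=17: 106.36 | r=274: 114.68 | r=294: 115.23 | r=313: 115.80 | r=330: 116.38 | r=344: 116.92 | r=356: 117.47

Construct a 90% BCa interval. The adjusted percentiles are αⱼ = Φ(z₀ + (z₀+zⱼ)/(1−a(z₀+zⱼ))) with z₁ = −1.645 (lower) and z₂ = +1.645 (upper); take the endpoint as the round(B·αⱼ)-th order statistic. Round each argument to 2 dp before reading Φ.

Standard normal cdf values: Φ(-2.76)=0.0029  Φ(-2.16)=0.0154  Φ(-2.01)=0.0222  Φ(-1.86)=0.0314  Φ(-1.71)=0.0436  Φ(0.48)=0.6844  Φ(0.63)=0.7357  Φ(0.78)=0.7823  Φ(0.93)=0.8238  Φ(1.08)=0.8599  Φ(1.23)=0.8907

Lower: z₀ + z₁ = -0.145 + (-1.645) = -1.790; 1 − a(z₀+z₁) = 1 − (-0.063)(-1.790) = 0.8872; argument = -0.145 + (-1.790)/0.8872 = -2.1625 → -2.16.
α₁ = Φ(-2.16) = 0.0154; rank = round(400 × 0.0154) = 6; θ*₍6₎ = 104.60.
Upper: z₀ + z₂ = 1.500; 1 − a(z₀+z₂) = 1.0945; argument = 1.2255 → 1.23; α₂ = 0.8907; rank = 356; θ*₍356₎ = 117.47.

(104.60, 117.47)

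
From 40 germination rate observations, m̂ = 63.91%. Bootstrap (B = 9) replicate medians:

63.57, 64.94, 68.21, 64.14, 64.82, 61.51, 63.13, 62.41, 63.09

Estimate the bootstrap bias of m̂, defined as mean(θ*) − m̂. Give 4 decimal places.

mean(θ*) = (63.57 + 64.94 + 68.21 + 64.14 + 64.82 + 61.51 + 63.13 + 62.41 + 63.09) / 9 = 63.98000
bias = 63.98000 − 63.91

bias = +0.0700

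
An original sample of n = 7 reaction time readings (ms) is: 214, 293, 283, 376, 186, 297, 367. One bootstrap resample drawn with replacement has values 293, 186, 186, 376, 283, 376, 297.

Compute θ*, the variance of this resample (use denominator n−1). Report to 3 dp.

Mean = 285.2857; sum of squared deviations = 36375.4286
s² = 36375.4286 / 6 = 6062.5714

θ* = 6062.571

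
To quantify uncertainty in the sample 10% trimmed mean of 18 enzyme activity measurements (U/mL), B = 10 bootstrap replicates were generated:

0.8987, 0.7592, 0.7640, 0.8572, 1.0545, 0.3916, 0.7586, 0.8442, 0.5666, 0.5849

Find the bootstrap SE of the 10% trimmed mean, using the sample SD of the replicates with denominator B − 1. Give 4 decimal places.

SE* = 0.1900

Bootstrap SE is the standard deviation of the 10 replicate 10% trimmed means.
Mean of replicates: (0.8987 + 0.7592 + 0.7640 + 0.8572 + 1.0545 + 0.3916 + 0.7586 + 0.8442 + 0.5666 + 0.5849) / 10 = 7.47950 / 10 = 0.74795
Sum of squared deviations: (+0.15075)² + (+0.01125)² + (+0.01605)² + (+0.10925)² + (+0.30655)² + (−0.35635)² + (+0.01065)² + (+0.09625)² + (−0.18135)² + (−0.16305)² = 0.32485
Variance = 0.32485 / 9 = 0.03609
SE* = √0.03609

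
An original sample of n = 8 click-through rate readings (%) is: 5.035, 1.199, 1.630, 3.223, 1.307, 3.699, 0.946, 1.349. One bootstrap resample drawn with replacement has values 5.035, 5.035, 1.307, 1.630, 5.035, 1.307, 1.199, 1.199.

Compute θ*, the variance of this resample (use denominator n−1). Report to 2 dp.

θ* = 3.70

Mean = 2.7184; sum of squared deviations = 25.8858
s² = 25.8858 / 7 = 3.6980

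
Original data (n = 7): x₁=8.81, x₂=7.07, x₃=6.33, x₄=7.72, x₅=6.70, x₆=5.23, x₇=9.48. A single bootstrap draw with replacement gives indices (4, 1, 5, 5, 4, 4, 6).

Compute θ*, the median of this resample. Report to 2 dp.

Resample values: 7.72, 8.81, 6.70, 6.70, 7.72, 7.72, 5.23.
Sorted: 5.23, 6.70, 6.70, 7.72, 7.72, 7.72, 8.81
Median = middle value = 7.72

θ* = 7.72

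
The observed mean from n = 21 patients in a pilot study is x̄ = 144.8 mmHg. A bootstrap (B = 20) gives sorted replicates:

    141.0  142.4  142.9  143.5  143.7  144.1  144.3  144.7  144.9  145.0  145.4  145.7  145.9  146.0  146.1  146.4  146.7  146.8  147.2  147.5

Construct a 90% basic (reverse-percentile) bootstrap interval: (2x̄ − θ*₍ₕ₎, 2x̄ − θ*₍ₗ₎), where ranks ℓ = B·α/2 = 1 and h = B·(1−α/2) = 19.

(142.4, 148.6)

Percentile endpoints at ranks 1 and 19: θ*₍1₎ = 141.0, θ*₍19₎ = 147.2.
Basic interval reflects these around x̄:
  lower = 2 × 144.8 − 147.2 = 142.4
  upper = 2 × 144.8 − 141.0 = 148.6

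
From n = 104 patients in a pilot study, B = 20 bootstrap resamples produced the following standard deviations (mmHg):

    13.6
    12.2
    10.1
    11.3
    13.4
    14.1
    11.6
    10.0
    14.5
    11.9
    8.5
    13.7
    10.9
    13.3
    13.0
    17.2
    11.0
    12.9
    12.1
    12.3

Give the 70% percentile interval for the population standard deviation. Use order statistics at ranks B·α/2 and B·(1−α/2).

(10.1, 13.7)

Sorted replicates: 8.5, 10.0, 10.1, 10.9, 11.0, 11.3, 11.6, 11.9, 12.1, 12.2, 12.3, 12.9, 13.0, 13.3, 13.4, 13.6, 13.7, 14.1, 14.5, 17.2
α = 0.30; lower rank = 20 × 0.150 = 3; upper rank = 20 × 0.850 = 17.
The 3rd smallest replicate is 10.1; the 17th is 13.7.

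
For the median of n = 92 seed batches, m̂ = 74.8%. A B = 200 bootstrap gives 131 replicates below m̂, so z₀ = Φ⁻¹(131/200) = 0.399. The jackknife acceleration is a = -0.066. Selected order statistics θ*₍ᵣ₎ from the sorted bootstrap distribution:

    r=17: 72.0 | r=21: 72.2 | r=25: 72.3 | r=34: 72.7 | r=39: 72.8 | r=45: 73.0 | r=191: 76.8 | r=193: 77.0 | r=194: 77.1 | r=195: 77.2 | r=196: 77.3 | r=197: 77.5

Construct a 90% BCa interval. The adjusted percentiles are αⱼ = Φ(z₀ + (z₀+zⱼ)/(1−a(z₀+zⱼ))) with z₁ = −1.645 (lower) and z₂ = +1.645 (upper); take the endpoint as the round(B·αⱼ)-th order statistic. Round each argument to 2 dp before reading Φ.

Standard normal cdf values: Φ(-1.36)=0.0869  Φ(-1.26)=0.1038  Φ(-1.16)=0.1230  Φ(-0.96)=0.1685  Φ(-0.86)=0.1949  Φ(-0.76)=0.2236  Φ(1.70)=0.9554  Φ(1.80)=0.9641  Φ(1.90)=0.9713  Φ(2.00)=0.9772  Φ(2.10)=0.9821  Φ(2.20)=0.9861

Lower: z₀ + z₁ = 0.399 + (-1.645) = -1.246; 1 − a(z₀+z₁) = 1 − (-0.066)(-1.246) = 0.9178; argument = 0.399 + (-1.246)/0.9178 = -0.9586 → -0.96.
α₁ = Φ(-0.96) = 0.1685; rank = round(200 × 0.1685) = 34; θ*₍34₎ = 72.7.
Upper: z₀ + z₂ = 2.044; 1 − a(z₀+z₂) = 1.1349; argument = 2.2000 → 2.20; α₂ = 0.9861; rank = 197; θ*₍197₎ = 77.5.

(72.7, 77.5)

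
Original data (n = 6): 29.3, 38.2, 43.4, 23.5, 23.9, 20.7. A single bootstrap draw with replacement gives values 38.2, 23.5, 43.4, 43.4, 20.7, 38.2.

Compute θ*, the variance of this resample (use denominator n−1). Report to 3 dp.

Mean = 34.5667; sum of squared deviations = 497.2133
s² = 497.2133 / 5 = 99.4427

θ* = 99.443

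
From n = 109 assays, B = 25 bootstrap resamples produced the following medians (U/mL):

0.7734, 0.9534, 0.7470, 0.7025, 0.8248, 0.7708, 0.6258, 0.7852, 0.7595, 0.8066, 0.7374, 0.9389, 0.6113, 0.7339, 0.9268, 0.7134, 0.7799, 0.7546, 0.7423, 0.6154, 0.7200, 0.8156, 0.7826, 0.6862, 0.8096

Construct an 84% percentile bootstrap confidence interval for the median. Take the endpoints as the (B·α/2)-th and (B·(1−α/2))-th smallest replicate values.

(0.6154, 0.9268)

Sorted replicates: 0.6113, 0.6154, 0.6258, 0.6862, 0.7025, 0.7134, 0.7200, 0.7339, 0.7374, 0.7423, 0.7470, 0.7546, 0.7595, 0.7708, 0.7734, 0.7799, 0.7826, 0.7852, 0.8066, 0.8096, 0.8156, 0.8248, 0.9268, 0.9389, 0.9534
α = 0.16; lower rank = 25 × 0.080 = 2; upper rank = 25 × 0.920 = 23.
The 2nd smallest replicate is 0.6154; the 23rd is 0.9268.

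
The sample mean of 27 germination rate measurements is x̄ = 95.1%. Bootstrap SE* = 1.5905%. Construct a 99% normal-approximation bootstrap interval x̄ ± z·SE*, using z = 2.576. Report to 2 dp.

(91.00, 99.20)

Margin = 2.576 × 1.5905 = 4.097
Interval: 95.1 ± 4.097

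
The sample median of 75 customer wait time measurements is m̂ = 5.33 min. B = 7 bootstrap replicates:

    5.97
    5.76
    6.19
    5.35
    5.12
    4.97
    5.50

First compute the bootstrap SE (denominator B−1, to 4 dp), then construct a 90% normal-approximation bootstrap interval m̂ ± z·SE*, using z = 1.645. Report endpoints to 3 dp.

(4.596, 6.064)

Mean of replicates = 5.5514; sum of squared deviations = 1.1939; SE* = √(1.1939/6) = 0.4461
Margin = 1.645 × 0.4461 = 0.7338
Interval: 5.33 ± 0.7338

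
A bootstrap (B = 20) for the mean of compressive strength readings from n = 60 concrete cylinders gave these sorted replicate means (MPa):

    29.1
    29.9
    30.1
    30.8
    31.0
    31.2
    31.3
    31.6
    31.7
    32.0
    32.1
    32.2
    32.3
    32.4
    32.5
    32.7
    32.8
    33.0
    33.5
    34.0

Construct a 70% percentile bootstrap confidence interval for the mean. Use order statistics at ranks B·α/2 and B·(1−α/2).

α = 0.30; lower rank = 20 × 0.150 = 3; upper rank = 20 × 0.850 = 17.
The 3rd smallest replicate is 30.1; the 17th is 32.8.

(30.1, 32.8)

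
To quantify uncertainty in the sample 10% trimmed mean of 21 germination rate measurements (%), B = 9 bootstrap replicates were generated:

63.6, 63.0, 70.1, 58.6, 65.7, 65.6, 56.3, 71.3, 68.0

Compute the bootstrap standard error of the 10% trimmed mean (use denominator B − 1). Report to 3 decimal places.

Bootstrap SE is the standard deviation of the 9 replicate 10% trimmed means.
Mean of replicates: (63.6 + 63.0 + 70.1 + 58.6 + 65.7 + 65.6 + 56.3 + 71.3 + 68.0) / 9 = 582.2000 / 9 = 64.6889
Sum of squared deviations: (−1.0889)² + (−1.6889)² + (+5.4111)² + (−6.0889)² + (+1.0111)² + (+0.9111)² + (−8.3889)² + (+6.6111)² + (+3.3111)² = 197.2889
Variance = 197.2889 / 8 = 24.6611
SE* = √24.6611

SE* = 4.966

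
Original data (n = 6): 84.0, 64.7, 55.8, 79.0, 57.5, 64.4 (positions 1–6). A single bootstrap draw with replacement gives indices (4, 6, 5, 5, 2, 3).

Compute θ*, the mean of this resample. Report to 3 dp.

θ* = 63.150

Resample values: 79.0, 64.4, 57.5, 57.5, 64.7, 55.8.
Mean = (79.0 + 64.4 + 57.5 + 57.5 + 64.7 + 55.8) / 6 = 378.90 / 6 = 63.150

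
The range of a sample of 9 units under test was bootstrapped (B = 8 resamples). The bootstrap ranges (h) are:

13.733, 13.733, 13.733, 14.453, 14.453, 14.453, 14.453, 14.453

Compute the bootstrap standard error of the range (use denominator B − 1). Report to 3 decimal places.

SE* = 0.373

Bootstrap SE is the standard deviation of the 8 replicate ranges.
Mean of replicates: (13.733 + 13.733 + 13.733 + 14.453 + 14.453 + 14.453 + 14.453 + 14.453) / 8 = 113.4640 / 8 = 14.1830
Sum of squared deviations: (−0.4500)² + (−0.4500)² + (−0.4500)² + (+0.2700)² + (+0.2700)² + (+0.2700)² + (+0.2700)² + (+0.2700)² = 0.9720
Variance = 0.9720 / 7 = 0.1389
SE* = √0.1389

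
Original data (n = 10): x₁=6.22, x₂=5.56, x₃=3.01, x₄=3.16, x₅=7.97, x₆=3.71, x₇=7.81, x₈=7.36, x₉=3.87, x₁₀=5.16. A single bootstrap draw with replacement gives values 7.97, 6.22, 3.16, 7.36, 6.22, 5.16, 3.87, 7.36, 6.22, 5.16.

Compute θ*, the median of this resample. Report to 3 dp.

θ* = 6.220

Sorted: 3.16, 3.87, 5.16, 5.16, 6.22, 6.22, 6.22, 7.36, 7.36, 7.97
Median = average of the two middle values = 6.220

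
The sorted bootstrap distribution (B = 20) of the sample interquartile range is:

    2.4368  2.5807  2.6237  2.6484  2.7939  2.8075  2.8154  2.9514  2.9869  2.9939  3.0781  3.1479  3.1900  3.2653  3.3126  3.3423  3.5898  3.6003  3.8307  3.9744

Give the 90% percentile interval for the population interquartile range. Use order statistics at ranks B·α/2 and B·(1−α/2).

α = 0.10; lower rank = 20 × 0.050 = 1; upper rank = 20 × 0.950 = 19.
The 1st smallest replicate is 2.4368; the 19th is 3.8307.

(2.4368, 3.8307)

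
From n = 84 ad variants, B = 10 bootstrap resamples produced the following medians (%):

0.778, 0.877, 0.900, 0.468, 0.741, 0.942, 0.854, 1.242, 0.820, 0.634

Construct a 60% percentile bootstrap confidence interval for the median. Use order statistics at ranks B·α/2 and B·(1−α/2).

Sorted replicates: 0.468, 0.634, 0.741, 0.778, 0.820, 0.854, 0.877, 0.900, 0.942, 1.242
α = 0.40; lower rank = 10 × 0.200 = 2; upper rank = 10 × 0.800 = 8.
The 2nd smallest replicate is 0.634; the 8th is 0.900.

(0.634, 0.900)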